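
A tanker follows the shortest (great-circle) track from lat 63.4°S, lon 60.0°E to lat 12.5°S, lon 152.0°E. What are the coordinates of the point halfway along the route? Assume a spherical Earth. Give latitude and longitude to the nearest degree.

≈ lat 46°S, lon 127°E

Convert each endpoint to a unit vector on the sphere (x = cos φ cos λ, y = cos φ sin λ, z = sin φ).
The central angle between the endpoints is δ = arccos(p₁·p₂) ≈ 1.392 rad (79.7°).
Interpolate at f = 1/2 with slerp weights a = sin((1−f)δ)/sin δ ≈ 0.651, b = sin(fδ)/sin δ ≈ 0.651.
p = a·p₁ + b·p₂ ≈ (-0.416, 0.551, -0.723); φ = arcsin(p_z) ≈ -46.34°, λ = atan2(p_y, p_x) ≈ 127.02°.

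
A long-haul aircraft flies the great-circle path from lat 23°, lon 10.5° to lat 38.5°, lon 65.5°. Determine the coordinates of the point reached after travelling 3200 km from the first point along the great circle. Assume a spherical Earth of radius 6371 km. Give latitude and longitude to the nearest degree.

The haversine formula gives a central angle δ ≈ 0.855 rad (49.0°) between the endpoints. The total great-circle distance is δ·R ≈ 0.855 × 6371 ≈ 5445 km, so the target fraction is f = 3200/5445 ≈ 0.588.
Interpolate at f ≈ 0.588 with slerp weights a = sin((1−f)δ)/sin δ ≈ 0.458, b = sin(fδ)/sin δ ≈ 0.638.
p = a·p₁ + b·p₂ ≈ (0.621, 0.531, 0.576); φ = arcsin(p_z) ≈ 35.17°, λ = atan2(p_y, p_x) ≈ 40.53°.

≈ lat 35°, lon 41°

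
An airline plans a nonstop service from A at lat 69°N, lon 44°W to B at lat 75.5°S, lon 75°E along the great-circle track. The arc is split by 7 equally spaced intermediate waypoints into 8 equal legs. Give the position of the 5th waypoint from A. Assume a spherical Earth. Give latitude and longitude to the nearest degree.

Write both endpoints as unit vectors p₁, p₂ with components (cos φ cos λ, cos φ sin λ, sin φ).
The central angle between the endpoints is δ = arccos(p₁·p₂) ≈ 2.816 rad (161.3°).
Interpolate at f = 5/8 with slerp weights a = sin((1−f)δ)/sin δ ≈ 2.718, b = sin(fδ)/sin δ ≈ 3.067.
p = a·p₁ + b·p₂ ≈ (0.899, 0.065, -0.432); φ = arcsin(p_z) ≈ -25.61°, λ = atan2(p_y, p_x) ≈ 4.15°.

≈ lat 26°S, lon 4°E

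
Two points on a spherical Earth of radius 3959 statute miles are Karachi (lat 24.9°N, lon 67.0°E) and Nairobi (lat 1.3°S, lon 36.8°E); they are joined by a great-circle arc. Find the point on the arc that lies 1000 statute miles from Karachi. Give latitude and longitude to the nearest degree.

≈ lat 16°N, lon 55°E

Write both endpoints as unit vectors p₁, p₂ with components (cos φ cos λ, cos φ sin λ, sin φ).
The central angle between the endpoints is δ = arccos(p₁·p₂) ≈ 0.685 rad (39.3°). The total great-circle distance is δ·R ≈ 0.685 × 3959 ≈ 2713 mi, so the target fraction is f = 1000/2713 ≈ 0.369.
Interpolate at f ≈ 0.369 with slerp weights a = sin((1−f)δ)/sin δ ≈ 0.663, b = sin(fδ)/sin δ ≈ 0.395.
p = a·p₁ + b·p₂ ≈ (0.551, 0.790, 0.270); φ = arcsin(p_z) ≈ 15.67°, λ = atan2(p_y, p_x) ≈ 55.10°.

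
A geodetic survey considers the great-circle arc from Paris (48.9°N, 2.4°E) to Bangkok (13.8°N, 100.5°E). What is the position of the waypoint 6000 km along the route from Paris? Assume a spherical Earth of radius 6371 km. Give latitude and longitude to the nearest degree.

Convert each endpoint to a unit vector on the sphere (x = cos φ cos λ, y = cos φ sin λ, z = sin φ).
The central angle between the endpoints is δ = arccos(p₁·p₂) ≈ 1.481 rad (84.8°). The total great-circle distance is δ·R ≈ 1.481 × 6371 ≈ 9435 km, so the target fraction is f = 6000/9435 ≈ 0.636.
Interpolate at f ≈ 0.636 with slerp weights a = sin((1−f)δ)/sin δ ≈ 0.515, b = sin(fδ)/sin δ ≈ 0.812.
p = a·p₁ + b·p₂ ≈ (0.195, 0.789, 0.582); φ = arcsin(p_z) ≈ 35.60°, λ = atan2(p_y, p_x) ≈ 76.13°.

≈ 36°N, 76°E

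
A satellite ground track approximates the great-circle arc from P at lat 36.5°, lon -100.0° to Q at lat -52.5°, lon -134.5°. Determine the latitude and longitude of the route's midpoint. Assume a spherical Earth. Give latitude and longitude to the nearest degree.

≈ lat -8°, lon -115°

Write both endpoints as unit vectors p₁, p₂ with components (cos φ cos λ, cos φ sin λ, sin φ).
The central angle between the endpoints is δ = arccos(p₁·p₂) ≈ 1.639 rad (93.9°).
Interpolate at f = 1/2 with slerp weights a = sin((1−f)δ)/sin δ ≈ 0.733, b = sin(fδ)/sin δ ≈ 0.733.
p = a·p₁ + b·p₂ ≈ (-0.415, -0.898, -0.145); φ = arcsin(p_z) ≈ -8.36°, λ = atan2(p_y, p_x) ≈ -114.79°.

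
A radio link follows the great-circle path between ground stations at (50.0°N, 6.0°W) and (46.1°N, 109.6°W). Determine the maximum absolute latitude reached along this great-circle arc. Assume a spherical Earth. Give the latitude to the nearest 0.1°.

≈ 61.0°N

The great circle lies in the plane with unit normal n̂ = (p₁ × p₂)/|p₁ × p₂|.
Here n̂_z ≈ -0.484; the vertex latitude is φ_max = arccos|n̂_z| ≈ 61.0°.
Check via Clairaut: cos φ_max = |cos φ₁| · sin C = cos(50.0°)·sin(48.9°) ≈ 0.484, again giving ≈ 61.0°.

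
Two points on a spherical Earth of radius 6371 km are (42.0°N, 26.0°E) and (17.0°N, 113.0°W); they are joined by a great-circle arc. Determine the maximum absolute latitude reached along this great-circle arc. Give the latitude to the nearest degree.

≈ 60°N

The great circle lies in the plane with unit normal n̂ = (p₁ × p₂)/|p₁ × p₂|.
Here n̂_z ≈ -0.496; the vertex latitude is φ_max = arccos|n̂_z| ≈ 60.3°.
Check via Clairaut: cos φ_max = |cos φ₁| · sin C = cos(42.0°)·sin(41.9°) ≈ 0.496, again giving ≈ 60.3°.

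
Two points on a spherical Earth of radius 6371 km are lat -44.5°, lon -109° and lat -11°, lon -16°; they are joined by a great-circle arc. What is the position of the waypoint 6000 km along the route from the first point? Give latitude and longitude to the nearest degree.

≈ lat -31°, lon -41°

The haversine formula gives a central angle δ ≈ 1.474 rad (84.4°) between the endpoints. The total great-circle distance is δ·R ≈ 1.474 × 6371 ≈ 9388 km, so the target fraction is f = 6000/9388 ≈ 0.639.
Interpolate at f ≈ 0.639 with slerp weights a = sin((1−f)δ)/sin δ ≈ 0.509, b = sin(fδ)/sin δ ≈ 0.812.
p = a·p₁ + b·p₂ ≈ (0.648, -0.563, -0.512); φ = arcsin(p_z) ≈ -30.80°, λ = atan2(p_y, p_x) ≈ -40.99°.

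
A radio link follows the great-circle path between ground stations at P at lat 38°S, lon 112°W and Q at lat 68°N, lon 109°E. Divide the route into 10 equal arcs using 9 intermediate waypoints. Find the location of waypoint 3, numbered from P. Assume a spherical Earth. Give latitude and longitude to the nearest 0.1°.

≈ lat 2.1°N, lon 127.9°W

Write both endpoints as unit vectors p₁, p₂ with components (cos φ cos λ, cos φ sin λ, sin φ).
The central angle between the endpoints is δ = arccos(p₁·p₂) ≈ 2.488 rad (142.5°).
Interpolate at f = 3/10 with slerp weights a = sin((1−f)δ)/sin δ ≈ 1.620, b = sin(fδ)/sin δ ≈ 1.116.
p = a·p₁ + b·p₂ ≈ (-0.614, -0.788, 0.037); φ = arcsin(p_z) ≈ 2.14°, λ = atan2(p_y, p_x) ≈ -127.93°.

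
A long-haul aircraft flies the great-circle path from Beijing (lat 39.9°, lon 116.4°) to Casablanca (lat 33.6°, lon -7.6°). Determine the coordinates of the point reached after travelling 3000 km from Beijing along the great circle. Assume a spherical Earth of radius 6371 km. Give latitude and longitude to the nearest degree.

≈ lat 55°, lon 83°

From cos δ = sin φ₁ sin φ₂ + cos φ₁ cos φ₂ cos Δλ, the central angle is δ ≈ 1.573 rad (90.1°). The total great-circle distance is δ·R ≈ 1.573 × 6371 ≈ 10022 km, so the target fraction is f = 3000/10022 ≈ 0.299.
Interpolate at f ≈ 0.299 with slerp weights a = sin((1−f)δ)/sin δ ≈ 0.892, b = sin(fδ)/sin δ ≈ 0.454.
p = a·p₁ + b·p₂ ≈ (0.070, 0.563, 0.823); φ = arcsin(p_z) ≈ 55.42°, λ = atan2(p_y, p_x) ≈ 82.89°.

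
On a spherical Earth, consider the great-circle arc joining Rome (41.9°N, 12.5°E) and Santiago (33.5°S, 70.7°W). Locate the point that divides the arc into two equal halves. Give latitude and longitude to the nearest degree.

From cos δ = sin φ₁ sin φ₂ + cos φ₁ cos φ₂ cos Δλ, the central angle is δ ≈ 1.870 rad (107.2°).
Interpolate at f = 1/2 with slerp weights a = sin((1−f)δ)/sin δ ≈ 0.842, b = sin(fδ)/sin δ ≈ 0.842.
p = a·p₁ + b·p₂ ≈ (0.844, -0.527, 0.098); φ = arcsin(p_z) ≈ 5.60°, λ = atan2(p_y, p_x) ≈ -31.98°.

≈ 6°N, 32°W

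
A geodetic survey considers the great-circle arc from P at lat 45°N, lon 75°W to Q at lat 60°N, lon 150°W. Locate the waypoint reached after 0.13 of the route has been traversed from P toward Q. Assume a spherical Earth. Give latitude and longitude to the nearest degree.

The haversine formula gives a central angle δ ≈ 0.790 rad (45.3°) between the endpoints.
Interpolate at f = 0.13 with slerp weights a = sin((1−f)δ)/sin δ ≈ 0.893, b = sin(fδ)/sin δ ≈ 0.144.
p = a·p₁ + b·p₂ ≈ (0.101, -0.646, 0.757); φ = arcsin(p_z) ≈ 49.16°, λ = atan2(p_y, p_x) ≈ -81.12°.

≈ lat 49°N, lon 81°W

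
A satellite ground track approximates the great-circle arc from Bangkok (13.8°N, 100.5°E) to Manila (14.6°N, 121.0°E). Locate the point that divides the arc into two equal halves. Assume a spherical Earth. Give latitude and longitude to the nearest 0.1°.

≈ 14.4°N, 110.7°E

From cos δ = sin φ₁ sin φ₂ + cos φ₁ cos φ₂ cos Δλ, the central angle is δ ≈ 0.347 rad (19.9°).
Interpolate at f = 1/2 with slerp weights a = sin((1−f)δ)/sin δ ≈ 0.508, b = sin(fδ)/sin δ ≈ 0.508.
p = a·p₁ + b·p₂ ≈ (-0.343, 0.906, 0.249); φ = arcsin(p_z) ≈ 14.42°, λ = atan2(p_y, p_x) ≈ 110.73°.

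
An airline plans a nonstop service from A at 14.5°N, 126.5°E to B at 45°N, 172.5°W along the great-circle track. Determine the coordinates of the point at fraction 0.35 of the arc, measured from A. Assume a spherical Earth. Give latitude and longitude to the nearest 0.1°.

Convert each endpoint to a unit vector on the sphere (x = cos φ cos λ, y = cos φ sin λ, z = sin φ).
The central angle between the endpoints is δ = arccos(p₁·p₂) ≈ 1.037 rad (59.4°).
Interpolate at f = 0.35 with slerp weights a = sin((1−f)δ)/sin δ ≈ 0.725, b = sin(fδ)/sin δ ≈ 0.412.
p = a·p₁ + b·p₂ ≈ (-0.707, 0.526, 0.473); φ = arcsin(p_z) ≈ 28.24°, λ = atan2(p_y, p_x) ≈ 143.33°.

≈ 28.2°N, 143.3°E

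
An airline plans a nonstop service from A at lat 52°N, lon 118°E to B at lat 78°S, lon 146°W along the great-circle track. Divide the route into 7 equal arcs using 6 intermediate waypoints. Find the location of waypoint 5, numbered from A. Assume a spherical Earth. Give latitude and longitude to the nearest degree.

Write both endpoints as unit vectors p₁, p₂ with components (cos φ cos λ, cos φ sin λ, sin φ).
The central angle between the endpoints is δ = arccos(p₁·p₂) ≈ 2.472 rad (141.6°).
Interpolate at f = 5/7 with slerp weights a = sin((1−f)δ)/sin δ ≈ 1.046, b = sin(fδ)/sin δ ≈ 1.581.
p = a·p₁ + b·p₂ ≈ (-0.575, 0.385, -0.722); φ = arcsin(p_z) ≈ -46.24°, λ = atan2(p_y, p_x) ≈ 146.20°.

≈ lat 46°S, lon 146°E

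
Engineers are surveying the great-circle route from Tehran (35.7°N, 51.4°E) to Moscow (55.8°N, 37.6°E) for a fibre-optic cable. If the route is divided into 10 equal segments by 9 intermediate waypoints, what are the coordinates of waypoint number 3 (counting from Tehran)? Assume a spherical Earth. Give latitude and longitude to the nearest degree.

The haversine formula gives a central angle δ ≈ 0.387 rad (22.2°) between the endpoints.
Interpolate at f = 3/10 with slerp weights a = sin((1−f)δ)/sin δ ≈ 0.709, b = sin(fδ)/sin δ ≈ 0.307.
p = a·p₁ + b·p₂ ≈ (0.496, 0.555, 0.668); φ = arcsin(p_z) ≈ 41.88°, λ = atan2(p_y, p_x) ≈ 48.23°.

≈ 42°N, 48°E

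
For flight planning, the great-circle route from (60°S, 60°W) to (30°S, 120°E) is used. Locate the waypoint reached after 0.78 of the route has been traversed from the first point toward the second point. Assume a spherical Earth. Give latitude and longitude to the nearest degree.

≈ (50°S, 120°E)

Convert each endpoint to a unit vector on the sphere (x = cos φ cos λ, y = cos φ sin λ, z = sin φ).
The central angle between the endpoints is δ = arccos(p₁·p₂) ≈ 1.571 rad (90.0°).
Interpolate at f = 0.78 with slerp weights a = sin((1−f)δ)/sin δ ≈ 0.339, b = sin(fδ)/sin δ ≈ 0.941.
p = a·p₁ + b·p₂ ≈ (-0.323, 0.559, -0.764); φ = arcsin(p_z) ≈ -49.80°, λ = atan2(p_y, p_x) ≈ 120.00°.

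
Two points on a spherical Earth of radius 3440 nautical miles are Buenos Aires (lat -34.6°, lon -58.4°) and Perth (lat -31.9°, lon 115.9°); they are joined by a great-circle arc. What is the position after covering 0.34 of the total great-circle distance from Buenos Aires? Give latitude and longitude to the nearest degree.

≈ lat -73°, lon -47°

Convert each endpoint to a unit vector on the sphere (x = cos φ cos λ, y = cos φ sin λ, z = sin φ).
The central angle between the endpoints is δ = arccos(p₁·p₂) ≈ 1.977 rad (113.3°).
Interpolate at f = 0.34 with slerp weights a = sin((1−f)δ)/sin δ ≈ 1.050, b = sin(fδ)/sin δ ≈ 0.678.
p = a·p₁ + b·p₂ ≈ (0.202, -0.219, -0.955); φ = arcsin(p_z) ≈ -72.69°, λ = atan2(p_y, p_x) ≈ -47.32°.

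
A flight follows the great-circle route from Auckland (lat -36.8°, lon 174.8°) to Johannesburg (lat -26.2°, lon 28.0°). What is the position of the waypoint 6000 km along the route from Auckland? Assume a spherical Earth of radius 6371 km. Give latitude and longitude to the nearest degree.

From cos δ = sin φ₁ sin φ₂ + cos φ₁ cos φ₂ cos Δλ, the central angle is δ ≈ 1.914 rad (109.7°). The total great-circle distance is δ·R ≈ 1.914 × 6371 ≈ 12195 km, so the target fraction is f = 6000/12195 ≈ 0.492.
Interpolate at f ≈ 0.492 with slerp weights a = sin((1−f)δ)/sin δ ≈ 0.878, b = sin(fδ)/sin δ ≈ 0.859.
p = a·p₁ + b·p₂ ≈ (-0.019, 0.425, -0.905); φ = arcsin(p_z) ≈ -64.79°, λ = atan2(p_y, p_x) ≈ 92.62°.

≈ lat -65°, lon 93°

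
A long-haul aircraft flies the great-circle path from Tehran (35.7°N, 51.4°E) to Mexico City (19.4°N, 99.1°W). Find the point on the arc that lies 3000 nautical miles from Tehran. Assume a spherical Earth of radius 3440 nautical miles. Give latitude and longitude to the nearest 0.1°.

≈ (64.7°N, 19.1°W)

Convert each endpoint to a unit vector on the sphere (x = cos φ cos λ, y = cos φ sin λ, z = sin φ).
The central angle between the endpoints is δ = arccos(p₁·p₂) ≈ 2.063 rad (118.2°). The total great-circle distance is δ·R ≈ 2.063 × 3440 ≈ 7098 nmi, so the target fraction is f = 3000/7098 ≈ 0.423.
Interpolate at f ≈ 0.423 with slerp weights a = sin((1−f)δ)/sin δ ≈ 1.054, b = sin(fδ)/sin δ ≈ 0.869.
p = a·p₁ + b·p₂ ≈ (0.404, -0.140, 0.904); φ = arcsin(p_z) ≈ 64.65°, λ = atan2(p_y, p_x) ≈ -19.13°.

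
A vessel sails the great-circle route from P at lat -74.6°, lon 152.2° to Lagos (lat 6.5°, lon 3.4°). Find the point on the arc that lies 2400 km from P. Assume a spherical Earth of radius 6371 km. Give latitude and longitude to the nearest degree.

≈ lat -78°, lon 48°

Convert each endpoint to a unit vector on the sphere (x = cos φ cos λ, y = cos φ sin λ, z = sin φ).
The central angle between the endpoints is δ = arccos(p₁·p₂) ≈ 1.912 rad (109.6°). The total great-circle distance is δ·R ≈ 1.912 × 6371 ≈ 12183 km, so the target fraction is f = 2400/12183 ≈ 0.197.
Interpolate at f ≈ 0.197 with slerp weights a = sin((1−f)δ)/sin δ ≈ 1.061, b = sin(fδ)/sin δ ≈ 0.390.
p = a·p₁ + b·p₂ ≈ (0.138, 0.154, -0.978); φ = arcsin(p_z) ≈ -78.05°, λ = atan2(p_y, p_x) ≈ 48.19°.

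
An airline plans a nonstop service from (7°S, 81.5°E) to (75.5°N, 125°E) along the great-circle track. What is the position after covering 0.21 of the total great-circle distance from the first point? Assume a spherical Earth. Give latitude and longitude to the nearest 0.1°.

Write both endpoints as unit vectors p₁, p₂ with components (cos φ cos λ, cos φ sin λ, sin φ).
The central angle between the endpoints is δ = arccos(p₁·p₂) ≈ 1.508 rad (86.4°).
Interpolate at f = 0.21 with slerp weights a = sin((1−f)δ)/sin δ ≈ 0.931, b = sin(fδ)/sin δ ≈ 0.312.
p = a·p₁ + b·p₂ ≈ (0.092, 0.978, 0.189); φ = arcsin(p_z) ≈ 10.88°, λ = atan2(p_y, p_x) ≈ 84.64°.

≈ (10.9°N, 84.6°E)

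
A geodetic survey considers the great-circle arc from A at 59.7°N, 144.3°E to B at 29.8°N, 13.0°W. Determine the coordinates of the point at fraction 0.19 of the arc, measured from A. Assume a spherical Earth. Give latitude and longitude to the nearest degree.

Write both endpoints as unit vectors p₁, p₂ with components (cos φ cos λ, cos φ sin λ, sin φ).
The central angle between the endpoints is δ = arccos(p₁·p₂) ≈ 1.546 rad (88.6°).
Interpolate at f = 0.19 with slerp weights a = sin((1−f)δ)/sin δ ≈ 0.950, b = sin(fδ)/sin δ ≈ 0.290.
p = a·p₁ + b·p₂ ≈ (-0.144, 0.223, 0.964); φ = arcsin(p_z) ≈ 74.59°, λ = atan2(p_y, p_x) ≈ 122.90°.

≈ 75°N, 123°E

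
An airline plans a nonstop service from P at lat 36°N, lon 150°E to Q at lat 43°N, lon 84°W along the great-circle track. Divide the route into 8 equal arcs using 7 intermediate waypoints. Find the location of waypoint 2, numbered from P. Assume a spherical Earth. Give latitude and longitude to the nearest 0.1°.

≈ lat 51.9°N, lon 170.9°E

Write both endpoints as unit vectors p₁, p₂ with components (cos φ cos λ, cos φ sin λ, sin φ).
The central angle between the endpoints is δ = arccos(p₁·p₂) ≈ 1.518 rad (87.0°).
Interpolate at f = 2/8 with slerp weights a = sin((1−f)δ)/sin δ ≈ 0.909, b = sin(fδ)/sin δ ≈ 0.371.
p = a·p₁ + b·p₂ ≈ (-0.609, 0.098, 0.787); φ = arcsin(p_z) ≈ 51.94°, λ = atan2(p_y, p_x) ≈ 170.85°.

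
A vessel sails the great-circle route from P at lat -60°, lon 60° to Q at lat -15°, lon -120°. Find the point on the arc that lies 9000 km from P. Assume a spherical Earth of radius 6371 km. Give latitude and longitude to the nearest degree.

The haversine formula gives a central angle δ ≈ 1.833 rad (105.0°) between the endpoints. The total great-circle distance is δ·R ≈ 1.833 × 6371 ≈ 11675 km, so the target fraction is f = 9000/11675 ≈ 0.771.
Interpolate at f ≈ 0.771 with slerp weights a = sin((1−f)δ)/sin δ ≈ 0.422, b = sin(fδ)/sin δ ≈ 1.022.
p = a·p₁ + b·p₂ ≈ (-0.388, -0.672, -0.630); φ = arcsin(p_z) ≈ -39.06°, λ = atan2(p_y, p_x) ≈ -120.00°.

≈ lat -39°, lon -120°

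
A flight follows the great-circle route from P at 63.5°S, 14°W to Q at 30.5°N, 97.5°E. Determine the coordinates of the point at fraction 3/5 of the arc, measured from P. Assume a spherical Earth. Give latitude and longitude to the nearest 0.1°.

≈ 14.4°S, 73.2°E

Write both endpoints as unit vectors p₁, p₂ with components (cos φ cos λ, cos φ sin λ, sin φ).
The central angle between the endpoints is δ = arccos(p₁·p₂) ≈ 2.208 rad (126.5°).
Interpolate at f = 3/5 with slerp weights a = sin((1−f)δ)/sin δ ≈ 0.962, b = sin(fδ)/sin δ ≈ 1.207.
p = a·p₁ + b·p₂ ≈ (0.281, 0.927, -0.248); φ = arcsin(p_z) ≈ -14.36°, λ = atan2(p_y, p_x) ≈ 73.16°.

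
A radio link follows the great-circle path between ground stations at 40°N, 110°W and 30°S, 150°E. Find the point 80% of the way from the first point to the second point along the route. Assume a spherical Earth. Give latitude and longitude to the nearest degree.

≈ 16°S, 170°E

From cos δ = sin φ₁ sin φ₂ + cos φ₁ cos φ₂ cos Δλ, the central angle is δ ≈ 2.023 rad (115.9°).
Interpolate at f = 0.80 with slerp weights a = sin((1−f)δ)/sin δ ≈ 0.437, b = sin(fδ)/sin δ ≈ 1.110.
p = a·p₁ + b·p₂ ≈ (-0.947, 0.166, -0.274); φ = arcsin(p_z) ≈ -15.90°, λ = atan2(p_y, p_x) ≈ 170.07°.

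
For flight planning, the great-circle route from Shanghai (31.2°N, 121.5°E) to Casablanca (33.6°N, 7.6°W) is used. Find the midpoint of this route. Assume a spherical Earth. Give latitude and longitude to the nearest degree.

≈ 56°N, 59°E

Convert each endpoint to a unit vector on the sphere (x = cos φ cos λ, y = cos φ sin λ, z = sin φ).
The central angle between the endpoints is δ = arccos(p₁·p₂) ≈ 1.734 rad (99.4°).
Interpolate at f = 1/2 with slerp weights a = sin((1−f)δ)/sin δ ≈ 0.773, b = sin(fδ)/sin δ ≈ 0.773.
p = a·p₁ + b·p₂ ≈ (0.293, 0.478, 0.828); φ = arcsin(p_z) ≈ 55.89°, λ = atan2(p_y, p_x) ≈ 58.55°.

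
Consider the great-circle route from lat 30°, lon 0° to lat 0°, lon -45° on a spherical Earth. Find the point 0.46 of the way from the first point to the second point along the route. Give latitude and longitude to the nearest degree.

≈ lat 17°, lon -22°

Write both endpoints as unit vectors p₁, p₂ with components (cos φ cos λ, cos φ sin λ, sin φ).
The central angle between the endpoints is δ = arccos(p₁·p₂) ≈ 0.912 rad (52.2°).
Interpolate at f = 0.46 with slerp weights a = sin((1−f)δ)/sin δ ≈ 0.598, b = sin(fδ)/sin δ ≈ 0.515.
p = a·p₁ + b·p₂ ≈ (0.882, -0.364, 0.299); φ = arcsin(p_z) ≈ 17.39°, λ = atan2(p_y, p_x) ≈ -22.44°.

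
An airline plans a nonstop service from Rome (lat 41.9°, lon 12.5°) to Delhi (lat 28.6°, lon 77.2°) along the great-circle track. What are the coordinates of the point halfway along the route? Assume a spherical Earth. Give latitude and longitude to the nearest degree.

≈ lat 40°, lon 48°

The haversine formula gives a central angle δ ≈ 0.929 rad (53.2°) between the endpoints.
Interpolate at f = 1/2 with slerp weights a = sin((1−f)δ)/sin δ ≈ 0.559, b = sin(fδ)/sin δ ≈ 0.559.
p = a·p₁ + b·p₂ ≈ (0.515, 0.569, 0.641); φ = arcsin(p_z) ≈ 39.88°, λ = atan2(p_y, p_x) ≈ 47.84°.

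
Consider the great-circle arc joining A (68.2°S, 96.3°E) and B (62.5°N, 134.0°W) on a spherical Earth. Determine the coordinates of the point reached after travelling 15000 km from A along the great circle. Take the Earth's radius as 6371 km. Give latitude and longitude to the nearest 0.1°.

Convert each endpoint to a unit vector on the sphere (x = cos φ cos λ, y = cos φ sin λ, z = sin φ).
The central angle between the endpoints is δ = arccos(p₁·p₂) ≈ 2.774 rad (158.9°). The total great-circle distance is δ·R ≈ 2.774 × 6371 ≈ 17672 km, so the target fraction is f = 15000/17672 ≈ 0.849.
Interpolate at f ≈ 0.849 with slerp weights a = sin((1−f)δ)/sin δ ≈ 1.132, b = sin(fδ)/sin δ ≈ 1.970.
p = a·p₁ + b·p₂ ≈ (-0.678, -0.236, 0.696); φ = arcsin(p_z) ≈ 44.11°, λ = atan2(p_y, p_x) ≈ -160.78°.

≈ (44.1°N, 160.8°W)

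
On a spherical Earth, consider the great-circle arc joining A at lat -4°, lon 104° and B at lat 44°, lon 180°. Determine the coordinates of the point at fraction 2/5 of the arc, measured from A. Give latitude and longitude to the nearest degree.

Convert each endpoint to a unit vector on the sphere (x = cos φ cos λ, y = cos φ sin λ, z = sin φ).
The central angle between the endpoints is δ = arccos(p₁·p₂) ≈ 1.445 rad (82.8°).
Interpolate at f = 2/5 with slerp weights a = sin((1−f)δ)/sin δ ≈ 0.769, b = sin(fδ)/sin δ ≈ 0.551.
p = a·p₁ + b·p₂ ≈ (-0.582, 0.744, 0.329); φ = arcsin(p_z) ≈ 19.21°, λ = atan2(p_y, p_x) ≈ 128.02°.

≈ lat 19°, lon 128°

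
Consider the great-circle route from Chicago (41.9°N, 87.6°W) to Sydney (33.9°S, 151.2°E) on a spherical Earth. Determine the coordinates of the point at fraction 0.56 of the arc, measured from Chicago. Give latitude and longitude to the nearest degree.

≈ 3°N, 160°W

Write both endpoints as unit vectors p₁, p₂ with components (cos φ cos λ, cos φ sin λ, sin φ).
The central angle between the endpoints is δ = arccos(p₁·p₂) ≈ 2.336 rad (133.8°).
Interpolate at f = 0.56 with slerp weights a = sin((1−f)δ)/sin δ ≈ 1.187, b = sin(fδ)/sin δ ≈ 1.339.
p = a·p₁ + b·p₂ ≈ (-0.937, -0.347, 0.046); φ = arcsin(p_z) ≈ 2.63°, λ = atan2(p_y, p_x) ≈ -159.66°.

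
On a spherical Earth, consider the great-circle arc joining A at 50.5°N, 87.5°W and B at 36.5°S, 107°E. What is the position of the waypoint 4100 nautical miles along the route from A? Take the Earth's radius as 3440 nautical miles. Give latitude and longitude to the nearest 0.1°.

≈ 46.3°N, 157.1°E

The haversine formula gives a central angle δ ≈ 2.837 rad (162.6°) between the endpoints. The total great-circle distance is δ·R ≈ 2.837 × 3440 ≈ 9760 nmi, so the target fraction is f = 4100/9760 ≈ 0.420.
Interpolate at f ≈ 0.420 with slerp weights a = sin((1−f)δ)/sin δ ≈ 3.327, b = sin(fδ)/sin δ ≈ 3.099.
p = a·p₁ + b·p₂ ≈ (-0.636, 0.268, 0.723); φ = arcsin(p_z) ≈ 46.34°, λ = atan2(p_y, p_x) ≈ 157.12°.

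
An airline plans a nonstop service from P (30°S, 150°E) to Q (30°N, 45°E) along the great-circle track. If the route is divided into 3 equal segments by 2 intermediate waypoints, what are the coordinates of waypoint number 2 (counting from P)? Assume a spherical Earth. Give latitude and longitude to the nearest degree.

≈ (11°N, 82°E)

Write both endpoints as unit vectors p₁, p₂ with components (cos φ cos λ, cos φ sin λ, sin φ).
The central angle between the endpoints is δ = arccos(p₁·p₂) ≈ 2.031 rad (116.4°).
Interpolate at f = 2/3 with slerp weights a = sin((1−f)δ)/sin δ ≈ 0.699, b = sin(fδ)/sin δ ≈ 1.090.
p = a·p₁ + b·p₂ ≈ (0.143, 0.970, 0.195); φ = arcsin(p_z) ≈ 11.27°, λ = atan2(p_y, p_x) ≈ 81.61°.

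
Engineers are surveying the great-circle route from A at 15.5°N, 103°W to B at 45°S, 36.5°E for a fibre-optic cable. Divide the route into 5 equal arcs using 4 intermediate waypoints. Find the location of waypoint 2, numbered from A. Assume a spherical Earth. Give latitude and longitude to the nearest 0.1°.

≈ 25.8°S, 67.3°W

The haversine formula gives a central angle δ ≈ 2.356 rad (135.0°) between the endpoints.
Interpolate at f = 2/5 with slerp weights a = sin((1−f)δ)/sin δ ≈ 1.397, b = sin(fδ)/sin δ ≈ 1.144.
p = a·p₁ + b·p₂ ≈ (0.348, -0.830, -0.436); φ = arcsin(p_z) ≈ -25.83°, λ = atan2(p_y, p_x) ≈ -67.29°.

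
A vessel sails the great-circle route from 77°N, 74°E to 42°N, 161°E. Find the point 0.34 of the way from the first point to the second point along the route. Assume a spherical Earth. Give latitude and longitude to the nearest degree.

Convert each endpoint to a unit vector on the sphere (x = cos φ cos λ, y = cos φ sin λ, z = sin φ).
The central angle between the endpoints is δ = arccos(p₁·p₂) ≈ 0.849 rad (48.6°).
Interpolate at f = 0.34 with slerp weights a = sin((1−f)δ)/sin δ ≈ 0.708, b = sin(fδ)/sin δ ≈ 0.379.
p = a·p₁ + b·p₂ ≈ (-0.223, 0.245, 0.944); φ = arcsin(p_z) ≈ 70.68°, λ = atan2(p_y, p_x) ≈ 132.27°.

≈ 71°N, 132°E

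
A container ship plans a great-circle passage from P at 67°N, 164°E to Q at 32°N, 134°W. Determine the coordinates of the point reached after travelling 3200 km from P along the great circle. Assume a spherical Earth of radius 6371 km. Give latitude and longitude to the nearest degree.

Convert each endpoint to a unit vector on the sphere (x = cos φ cos λ, y = cos φ sin λ, z = sin φ).
The central angle between the endpoints is δ = arccos(p₁·p₂) ≈ 0.872 rad (50.0°). The total great-circle distance is δ·R ≈ 0.872 × 6371 ≈ 5555 km, so the target fraction is f = 3200/5555 ≈ 0.576.
Interpolate at f ≈ 0.576 with slerp weights a = sin((1−f)δ)/sin δ ≈ 0.472, b = sin(fδ)/sin δ ≈ 0.629.
p = a·p₁ + b·p₂ ≈ (-0.548, -0.333, 0.768); φ = arcsin(p_z) ≈ 50.14°, λ = atan2(p_y, p_x) ≈ -148.72°.

≈ 50°N, 149°W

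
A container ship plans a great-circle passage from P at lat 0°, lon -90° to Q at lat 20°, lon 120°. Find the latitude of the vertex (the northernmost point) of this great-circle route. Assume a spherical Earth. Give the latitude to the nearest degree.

≈ 36°

The great circle lies in the plane with unit normal n̂ = (p₁ × p₂)/|p₁ × p₂|.
Here n̂_z ≈ -0.808; the vertex latitude is φ_max = arccos|n̂_z| ≈ 36.1°.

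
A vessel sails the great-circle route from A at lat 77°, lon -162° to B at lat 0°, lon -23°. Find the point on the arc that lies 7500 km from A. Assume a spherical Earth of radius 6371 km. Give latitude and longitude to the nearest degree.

The haversine formula gives a central angle δ ≈ 1.741 rad (99.8°) between the endpoints. The total great-circle distance is δ·R ≈ 1.741 × 6371 ≈ 11094 km, so the target fraction is f = 7500/11094 ≈ 0.676.
Interpolate at f ≈ 0.676 with slerp weights a = sin((1−f)δ)/sin δ ≈ 0.543, b = sin(fδ)/sin δ ≈ 0.937.
p = a·p₁ + b·p₂ ≈ (0.747, -0.404, 0.529); φ = arcsin(p_z) ≈ 31.92°, λ = atan2(p_y, p_x) ≈ -28.41°.

≈ lat 32°, lon -28°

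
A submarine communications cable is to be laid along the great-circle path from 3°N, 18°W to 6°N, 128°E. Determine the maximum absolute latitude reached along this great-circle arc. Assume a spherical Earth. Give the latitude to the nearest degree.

≈ 15°N

The great circle lies in the plane with unit normal n̂ = (p₁ × p₂)/|p₁ × p₂|.
Here n̂_z ≈ +0.965; the vertex latitude is φ_max = arccos|n̂_z| ≈ 15.2°.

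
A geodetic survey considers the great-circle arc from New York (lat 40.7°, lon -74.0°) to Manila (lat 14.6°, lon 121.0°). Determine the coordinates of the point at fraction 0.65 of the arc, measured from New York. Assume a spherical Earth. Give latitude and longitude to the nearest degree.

Write both endpoints as unit vectors p₁, p₂ with components (cos φ cos λ, cos φ sin λ, sin φ).
The central angle between the endpoints is δ = arccos(p₁·p₂) ≈ 2.146 rad (123.0°).
Interpolate at f = 0.65 with slerp weights a = sin((1−f)δ)/sin δ ≈ 0.814, b = sin(fδ)/sin δ ≈ 1.174.
p = a·p₁ + b·p₂ ≈ (-0.415, 0.381, 0.826); φ = arcsin(p_z) ≈ 55.73°, λ = atan2(p_y, p_x) ≈ 137.47°.

≈ lat 56°, lon 137°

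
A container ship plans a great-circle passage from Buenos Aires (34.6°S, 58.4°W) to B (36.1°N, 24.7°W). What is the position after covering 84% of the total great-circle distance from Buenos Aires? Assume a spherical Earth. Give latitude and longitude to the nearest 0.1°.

From cos δ = sin φ₁ sin φ₂ + cos φ₁ cos φ₂ cos Δλ, the central angle is δ ≈ 1.350 rad (77.4°).
Interpolate at f = 0.84 with slerp weights a = sin((1−f)δ)/sin δ ≈ 0.220, b = sin(fδ)/sin δ ≈ 0.929.
p = a·p₁ + b·p₂ ≈ (0.776, -0.468, 0.422); φ = arcsin(p_z) ≈ 24.99°, λ = atan2(p_y, p_x) ≈ -31.06°.

≈ (25.0°N, 31.1°W)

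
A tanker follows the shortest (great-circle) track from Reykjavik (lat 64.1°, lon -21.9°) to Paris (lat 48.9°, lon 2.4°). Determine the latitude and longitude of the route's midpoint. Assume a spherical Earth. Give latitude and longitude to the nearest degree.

Convert each endpoint to a unit vector on the sphere (x = cos φ cos λ, y = cos φ sin λ, z = sin φ).
The central angle between the endpoints is δ = arccos(p₁·p₂) ≈ 0.349 rad (20.0°).
Interpolate at f = 1/2 with slerp weights a = sin((1−f)δ)/sin δ ≈ 0.508, b = sin(fδ)/sin δ ≈ 0.508.
p = a·p₁ + b·p₂ ≈ (0.539, -0.069, 0.839); φ = arcsin(p_z) ≈ 57.07°, λ = atan2(p_y, p_x) ≈ -7.26°.

≈ lat 57°, lon -7°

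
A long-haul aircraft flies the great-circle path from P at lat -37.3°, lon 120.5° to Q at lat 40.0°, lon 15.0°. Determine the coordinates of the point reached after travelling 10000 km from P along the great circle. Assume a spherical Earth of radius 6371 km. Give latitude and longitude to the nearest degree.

≈ lat 22°, lon 48°

From cos δ = sin φ₁ sin φ₂ + cos φ₁ cos φ₂ cos Δλ, the central angle is δ ≈ 2.156 rad (123.5°). The total great-circle distance is δ·R ≈ 2.156 × 6371 ≈ 13736 km, so the target fraction is f = 10000/13736 ≈ 0.728.
Interpolate at f ≈ 0.728 with slerp weights a = sin((1−f)δ)/sin δ ≈ 0.664, b = sin(fδ)/sin δ ≈ 1.200.
p = a·p₁ + b·p₂ ≈ (0.620, 0.693, 0.369); φ = arcsin(p_z) ≈ 21.64°, λ = atan2(p_y, p_x) ≈ 48.19°.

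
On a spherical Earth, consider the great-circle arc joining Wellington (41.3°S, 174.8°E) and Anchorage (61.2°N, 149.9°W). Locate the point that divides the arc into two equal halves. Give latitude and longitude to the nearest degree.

Write both endpoints as unit vectors p₁, p₂ with components (cos φ cos λ, cos φ sin λ, sin φ).
The central angle between the endpoints is δ = arccos(p₁·p₂) ≈ 1.858 rad (106.4°).
Interpolate at f = 1/2 with slerp weights a = sin((1−f)δ)/sin δ ≈ 0.835, b = sin(fδ)/sin δ ≈ 0.835.
p = a·p₁ + b·p₂ ≈ (-0.973, -0.145, 0.181); φ = arcsin(p_z) ≈ 10.41°, λ = atan2(p_y, p_x) ≈ -171.53°.

≈ 10°N, 172°W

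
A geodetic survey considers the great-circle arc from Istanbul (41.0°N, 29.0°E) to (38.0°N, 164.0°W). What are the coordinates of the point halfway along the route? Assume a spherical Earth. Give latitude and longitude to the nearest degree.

The haversine formula gives a central angle δ ≈ 1.747 rad (100.1°) between the endpoints.
Interpolate at f = 1/2 with slerp weights a = sin((1−f)δ)/sin δ ≈ 0.779, b = sin(fδ)/sin δ ≈ 0.779.
p = a·p₁ + b·p₂ ≈ (-0.076, 0.116, 0.990); φ = arcsin(p_z) ≈ 82.04°, λ = atan2(p_y, p_x) ≈ 123.23°.

≈ (82°N, 123°E)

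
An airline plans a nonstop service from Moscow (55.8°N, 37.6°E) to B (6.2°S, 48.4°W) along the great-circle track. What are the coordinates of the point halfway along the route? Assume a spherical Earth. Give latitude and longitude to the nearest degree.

From cos δ = sin φ₁ sin φ₂ + cos φ₁ cos φ₂ cos Δλ, the central angle is δ ≈ 1.621 rad (92.9°).
Interpolate at f = 1/2 with slerp weights a = sin((1−f)δ)/sin δ ≈ 0.726, b = sin(fδ)/sin δ ≈ 0.726.
p = a·p₁ + b·p₂ ≈ (0.802, -0.291, 0.522); φ = arcsin(p_z) ≈ 31.45°, λ = atan2(p_y, p_x) ≈ -19.92°.

≈ (31°N, 20°W)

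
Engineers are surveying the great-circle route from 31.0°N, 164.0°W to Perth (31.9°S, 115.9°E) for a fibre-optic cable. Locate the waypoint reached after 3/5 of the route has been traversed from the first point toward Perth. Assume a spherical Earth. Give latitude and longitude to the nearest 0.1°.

From cos δ = sin φ₁ sin φ₂ + cos φ₁ cos φ₂ cos Δλ, the central angle is δ ≈ 1.718 rad (98.5°).
Interpolate at f = 3/5 with slerp weights a = sin((1−f)δ)/sin δ ≈ 0.641, b = sin(fδ)/sin δ ≈ 0.867.
p = a·p₁ + b·p₂ ≈ (-0.850, 0.511, -0.128); φ = arcsin(p_z) ≈ -7.35°, λ = atan2(p_y, p_x) ≈ 149.00°.

≈ 7.3°S, 149.0°E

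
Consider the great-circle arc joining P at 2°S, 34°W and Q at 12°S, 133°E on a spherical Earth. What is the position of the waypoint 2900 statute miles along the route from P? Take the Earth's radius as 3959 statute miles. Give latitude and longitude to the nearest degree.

Convert each endpoint to a unit vector on the sphere (x = cos φ cos λ, y = cos φ sin λ, z = sin φ).
The central angle between the endpoints is δ = arccos(p₁·p₂) ≈ 2.809 rad (161.0°). The total great-circle distance is δ·R ≈ 2.809 × 3959 ≈ 11121 mi, so the target fraction is f = 2900/11121 ≈ 0.261.
Interpolate at f ≈ 0.261 with slerp weights a = sin((1−f)δ)/sin δ ≈ 2.680, b = sin(fδ)/sin δ ≈ 2.049.
p = a·p₁ + b·p₂ ≈ (0.854, -0.032, -0.520); φ = arcsin(p_z) ≈ -31.30°, λ = atan2(p_y, p_x) ≈ -2.15°.

≈ 31°S, 2°W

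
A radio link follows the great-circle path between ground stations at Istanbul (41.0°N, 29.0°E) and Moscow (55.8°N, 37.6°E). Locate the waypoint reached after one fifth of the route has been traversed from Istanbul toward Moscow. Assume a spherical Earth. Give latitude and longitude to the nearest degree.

The haversine formula gives a central angle δ ≈ 0.276 rad (15.8°) between the endpoints.
Interpolate at f = 1/5 with slerp weights a = sin((1−f)δ)/sin δ ≈ 0.804, b = sin(fδ)/sin δ ≈ 0.202.
p = a·p₁ + b·p₂ ≈ (0.621, 0.363, 0.695); φ = arcsin(p_z) ≈ 44.01°, λ = atan2(p_y, p_x) ≈ 30.36°.

≈ (44°N, 30°E)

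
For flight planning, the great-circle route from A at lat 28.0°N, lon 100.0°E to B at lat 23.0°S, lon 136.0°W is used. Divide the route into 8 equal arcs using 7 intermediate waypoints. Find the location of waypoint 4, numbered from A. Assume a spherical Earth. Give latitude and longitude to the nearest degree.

From cos δ = sin φ₁ sin φ₂ + cos φ₁ cos φ₂ cos Δλ, the central angle is δ ≈ 2.263 rad (129.6°).
Interpolate at f = 4/8 with slerp weights a = sin((1−f)δ)/sin δ ≈ 1.175, b = sin(fδ)/sin δ ≈ 1.175.
p = a·p₁ + b·p₂ ≈ (-0.958, 0.270, 0.093); φ = arcsin(p_z) ≈ 5.31°, λ = atan2(p_y, p_x) ≈ 164.24°.

≈ lat 5°N, lon 164°E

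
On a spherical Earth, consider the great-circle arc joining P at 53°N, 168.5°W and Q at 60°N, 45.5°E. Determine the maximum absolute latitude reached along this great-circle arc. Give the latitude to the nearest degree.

The great circle lies in the plane with unit normal n̂ = (p₁ × p₂)/|p₁ × p₂|.
Here n̂_z ≈ -0.188; the vertex latitude is φ_max = arccos|n̂_z| ≈ 79.2°.
Check via Clairaut: cos φ_max = |cos φ₁| · sin C = cos(53.0°)·sin(18.2°) ≈ 0.188, again giving ≈ 79.2°.

≈ 79°N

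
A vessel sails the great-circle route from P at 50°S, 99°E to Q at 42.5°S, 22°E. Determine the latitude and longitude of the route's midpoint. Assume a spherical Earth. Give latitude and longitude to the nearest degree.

≈ 53°S, 57°E

Convert each endpoint to a unit vector on the sphere (x = cos φ cos λ, y = cos φ sin λ, z = sin φ).
The central angle between the endpoints is δ = arccos(p₁·p₂) ≈ 0.897 rad (51.4°).
Interpolate at f = 1/2 with slerp weights a = sin((1−f)δ)/sin δ ≈ 0.555, b = sin(fδ)/sin δ ≈ 0.555.
p = a·p₁ + b·p₂ ≈ (0.323, 0.506, -0.800); φ = arcsin(p_z) ≈ -53.12°, λ = atan2(p_y, p_x) ≈ 57.38°.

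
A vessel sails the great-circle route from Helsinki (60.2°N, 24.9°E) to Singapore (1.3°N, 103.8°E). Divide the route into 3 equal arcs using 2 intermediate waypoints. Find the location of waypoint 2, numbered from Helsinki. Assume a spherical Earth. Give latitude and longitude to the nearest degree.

Write both endpoints as unit vectors p₁, p₂ with components (cos φ cos λ, cos φ sin λ, sin φ).
The central angle between the endpoints is δ = arccos(p₁·p₂) ≈ 1.455 rad (83.4°).
Interpolate at f = 2/3 with slerp weights a = sin((1−f)δ)/sin δ ≈ 0.469, b = sin(fδ)/sin δ ≈ 0.831.
p = a·p₁ + b·p₂ ≈ (0.014, 0.905, 0.426); φ = arcsin(p_z) ≈ 25.22°, λ = atan2(p_y, p_x) ≈ 89.14°.

≈ 25°N, 89°E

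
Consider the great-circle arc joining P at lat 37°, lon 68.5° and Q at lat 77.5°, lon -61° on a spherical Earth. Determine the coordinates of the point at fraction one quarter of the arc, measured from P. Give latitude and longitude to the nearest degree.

≈ lat 52°, lon 64°

Write both endpoints as unit vectors p₁, p₂ with components (cos φ cos λ, cos φ sin λ, sin φ).
The central angle between the endpoints is δ = arccos(p₁·p₂) ≈ 1.073 rad (61.5°).
Interpolate at f = 1/4 with slerp weights a = sin((1−f)δ)/sin δ ≈ 0.820, b = sin(fδ)/sin δ ≈ 0.302.
p = a·p₁ + b·p₂ ≈ (0.272, 0.552, 0.788); φ = arcsin(p_z) ≈ 52.01°, λ = atan2(p_y, p_x) ≈ 63.81°.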